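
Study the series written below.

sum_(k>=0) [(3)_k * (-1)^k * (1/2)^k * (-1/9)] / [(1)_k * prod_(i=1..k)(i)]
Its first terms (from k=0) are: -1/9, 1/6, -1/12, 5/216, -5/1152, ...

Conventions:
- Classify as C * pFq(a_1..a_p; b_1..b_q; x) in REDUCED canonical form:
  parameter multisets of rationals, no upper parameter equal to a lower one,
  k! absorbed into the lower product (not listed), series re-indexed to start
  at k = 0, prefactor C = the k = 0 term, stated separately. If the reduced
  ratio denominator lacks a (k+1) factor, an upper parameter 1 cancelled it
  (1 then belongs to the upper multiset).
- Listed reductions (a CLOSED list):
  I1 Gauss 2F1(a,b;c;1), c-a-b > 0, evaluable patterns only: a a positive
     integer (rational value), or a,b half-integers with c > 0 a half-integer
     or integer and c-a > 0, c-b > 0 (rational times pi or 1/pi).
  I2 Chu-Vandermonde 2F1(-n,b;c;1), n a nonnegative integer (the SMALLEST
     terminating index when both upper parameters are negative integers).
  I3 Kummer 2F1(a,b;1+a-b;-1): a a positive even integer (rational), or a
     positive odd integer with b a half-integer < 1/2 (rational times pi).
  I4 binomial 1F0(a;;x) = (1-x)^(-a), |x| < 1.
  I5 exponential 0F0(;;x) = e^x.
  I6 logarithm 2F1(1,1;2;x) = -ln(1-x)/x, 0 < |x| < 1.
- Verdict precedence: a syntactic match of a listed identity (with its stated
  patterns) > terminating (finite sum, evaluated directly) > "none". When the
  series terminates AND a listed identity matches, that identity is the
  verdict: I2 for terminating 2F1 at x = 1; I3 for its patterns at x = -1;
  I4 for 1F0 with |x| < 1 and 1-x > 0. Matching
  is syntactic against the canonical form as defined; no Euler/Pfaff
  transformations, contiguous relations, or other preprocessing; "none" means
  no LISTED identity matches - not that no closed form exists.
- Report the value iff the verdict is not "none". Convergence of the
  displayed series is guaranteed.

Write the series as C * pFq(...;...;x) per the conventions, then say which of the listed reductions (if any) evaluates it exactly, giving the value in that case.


Reduced: x = -1/2, 1F1, upper = {3}, lower = {1}, C = -1/9. Verdict: none - at argument -1/2 the multisets {3} ; {1} match no listed identity.

Structural cue: t_0 being -1/9, the lower running product (prefactor -1/9) is a rising factorial.
Ratio: r(k) = (-1/2) * (k+3) / [(k+1) (k+1)] ; factor over Q: parameters, x = (-1/2), and C = -1/9.


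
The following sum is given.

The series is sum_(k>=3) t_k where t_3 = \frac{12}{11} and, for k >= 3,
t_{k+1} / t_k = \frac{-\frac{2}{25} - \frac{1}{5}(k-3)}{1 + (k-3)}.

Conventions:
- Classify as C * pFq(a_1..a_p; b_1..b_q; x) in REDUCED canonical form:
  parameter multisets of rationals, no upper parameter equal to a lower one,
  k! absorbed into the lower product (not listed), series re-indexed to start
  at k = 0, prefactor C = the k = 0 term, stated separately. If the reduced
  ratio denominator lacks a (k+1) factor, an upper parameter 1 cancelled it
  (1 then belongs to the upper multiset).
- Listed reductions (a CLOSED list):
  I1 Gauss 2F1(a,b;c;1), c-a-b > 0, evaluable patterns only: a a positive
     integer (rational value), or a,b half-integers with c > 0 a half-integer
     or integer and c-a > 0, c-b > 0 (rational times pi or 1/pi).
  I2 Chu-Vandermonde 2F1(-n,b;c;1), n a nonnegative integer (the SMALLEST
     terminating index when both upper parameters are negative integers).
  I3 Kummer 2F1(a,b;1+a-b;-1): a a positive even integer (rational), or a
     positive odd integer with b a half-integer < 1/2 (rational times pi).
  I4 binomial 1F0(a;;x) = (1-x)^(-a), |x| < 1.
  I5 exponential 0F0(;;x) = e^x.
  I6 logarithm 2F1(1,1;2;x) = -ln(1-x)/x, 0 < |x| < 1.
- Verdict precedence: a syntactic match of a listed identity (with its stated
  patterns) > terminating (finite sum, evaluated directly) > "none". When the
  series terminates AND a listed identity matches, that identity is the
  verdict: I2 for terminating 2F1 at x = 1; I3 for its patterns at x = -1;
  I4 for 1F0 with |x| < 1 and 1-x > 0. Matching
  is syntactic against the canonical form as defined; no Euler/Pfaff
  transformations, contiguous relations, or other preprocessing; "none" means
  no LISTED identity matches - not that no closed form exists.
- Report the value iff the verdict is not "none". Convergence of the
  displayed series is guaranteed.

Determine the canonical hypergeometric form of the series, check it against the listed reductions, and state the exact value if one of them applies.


Reduced: x = -\frac{1}{5}, 1F0, upper = {\frac{2}{5}}, lower = {-}, C = \frac{12}{11}. Verdict: this is the binomial series (I4) (the 1F0 binomial series: exponent -2/5, x = -\frac{1}{5}). Value: \frac{12}{11} \cdot \left(\frac{6}{5}\right)^{-\frac{2}{5}}.

Structural cue: t_0 = \frac{12}{11} here, and the expanded ratio factors over Q; C = 12/11, roots give parameters.
Step ratio: r(k) = -\frac{1}{5} * (k+\frac{2}{5}) / [(k+1)] - rational in k, leading ratio -\frac{1}{5}; with t_0 = \frac{12}{11}, classification follows.


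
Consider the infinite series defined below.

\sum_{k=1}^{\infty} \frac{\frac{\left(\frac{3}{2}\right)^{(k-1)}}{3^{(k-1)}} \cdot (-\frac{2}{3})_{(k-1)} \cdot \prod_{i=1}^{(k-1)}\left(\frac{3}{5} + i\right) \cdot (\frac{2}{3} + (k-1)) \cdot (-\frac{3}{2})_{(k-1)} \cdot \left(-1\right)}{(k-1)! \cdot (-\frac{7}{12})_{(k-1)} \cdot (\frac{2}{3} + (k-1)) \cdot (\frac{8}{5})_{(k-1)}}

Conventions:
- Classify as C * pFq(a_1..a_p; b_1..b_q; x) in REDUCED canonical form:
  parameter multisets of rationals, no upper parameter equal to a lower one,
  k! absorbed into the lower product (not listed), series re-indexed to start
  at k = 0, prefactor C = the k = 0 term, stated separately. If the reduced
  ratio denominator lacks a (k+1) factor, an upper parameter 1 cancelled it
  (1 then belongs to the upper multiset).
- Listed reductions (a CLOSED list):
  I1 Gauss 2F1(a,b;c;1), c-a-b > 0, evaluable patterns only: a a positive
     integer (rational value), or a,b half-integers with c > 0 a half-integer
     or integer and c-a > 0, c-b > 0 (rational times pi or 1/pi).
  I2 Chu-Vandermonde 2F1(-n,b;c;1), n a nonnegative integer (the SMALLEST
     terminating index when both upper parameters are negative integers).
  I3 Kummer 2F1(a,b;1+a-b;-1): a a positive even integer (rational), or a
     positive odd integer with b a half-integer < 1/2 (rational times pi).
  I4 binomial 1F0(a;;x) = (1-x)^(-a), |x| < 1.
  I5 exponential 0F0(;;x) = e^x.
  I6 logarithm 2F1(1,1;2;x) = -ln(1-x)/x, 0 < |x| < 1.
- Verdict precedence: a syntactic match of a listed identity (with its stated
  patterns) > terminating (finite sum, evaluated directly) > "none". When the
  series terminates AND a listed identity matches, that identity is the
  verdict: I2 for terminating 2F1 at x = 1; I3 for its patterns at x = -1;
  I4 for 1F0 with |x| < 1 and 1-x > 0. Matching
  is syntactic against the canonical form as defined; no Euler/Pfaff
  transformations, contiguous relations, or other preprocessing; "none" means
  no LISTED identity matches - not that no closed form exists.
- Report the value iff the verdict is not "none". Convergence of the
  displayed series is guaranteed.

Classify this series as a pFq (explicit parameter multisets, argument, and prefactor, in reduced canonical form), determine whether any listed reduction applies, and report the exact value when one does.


Reduced: x = \frac{1}{2}, 2F1, upper = {-\frac{3}{2}, -\frac{2}{3}}, lower = {-\frac{7}{12}}, C = -1. Verdict: none (x = \frac{1}{2}): each listed identity misses the multisets {-\frac{3}{2}, -\frac{2}{3}} ; {-\frac{7}{12}}.

Key step: x = \frac{1}{2} and the running product (prefactor -1) telescopes to a rising factorial.
Term ratio: r(k) = \frac{1}{2} * (k-\frac{3}{2}) (k-\frac{2}{3}) / [(k-\frac{7}{12}) (k+1)] ; factor over Q: parameters, x = \frac{1}{2}, and C = -1.


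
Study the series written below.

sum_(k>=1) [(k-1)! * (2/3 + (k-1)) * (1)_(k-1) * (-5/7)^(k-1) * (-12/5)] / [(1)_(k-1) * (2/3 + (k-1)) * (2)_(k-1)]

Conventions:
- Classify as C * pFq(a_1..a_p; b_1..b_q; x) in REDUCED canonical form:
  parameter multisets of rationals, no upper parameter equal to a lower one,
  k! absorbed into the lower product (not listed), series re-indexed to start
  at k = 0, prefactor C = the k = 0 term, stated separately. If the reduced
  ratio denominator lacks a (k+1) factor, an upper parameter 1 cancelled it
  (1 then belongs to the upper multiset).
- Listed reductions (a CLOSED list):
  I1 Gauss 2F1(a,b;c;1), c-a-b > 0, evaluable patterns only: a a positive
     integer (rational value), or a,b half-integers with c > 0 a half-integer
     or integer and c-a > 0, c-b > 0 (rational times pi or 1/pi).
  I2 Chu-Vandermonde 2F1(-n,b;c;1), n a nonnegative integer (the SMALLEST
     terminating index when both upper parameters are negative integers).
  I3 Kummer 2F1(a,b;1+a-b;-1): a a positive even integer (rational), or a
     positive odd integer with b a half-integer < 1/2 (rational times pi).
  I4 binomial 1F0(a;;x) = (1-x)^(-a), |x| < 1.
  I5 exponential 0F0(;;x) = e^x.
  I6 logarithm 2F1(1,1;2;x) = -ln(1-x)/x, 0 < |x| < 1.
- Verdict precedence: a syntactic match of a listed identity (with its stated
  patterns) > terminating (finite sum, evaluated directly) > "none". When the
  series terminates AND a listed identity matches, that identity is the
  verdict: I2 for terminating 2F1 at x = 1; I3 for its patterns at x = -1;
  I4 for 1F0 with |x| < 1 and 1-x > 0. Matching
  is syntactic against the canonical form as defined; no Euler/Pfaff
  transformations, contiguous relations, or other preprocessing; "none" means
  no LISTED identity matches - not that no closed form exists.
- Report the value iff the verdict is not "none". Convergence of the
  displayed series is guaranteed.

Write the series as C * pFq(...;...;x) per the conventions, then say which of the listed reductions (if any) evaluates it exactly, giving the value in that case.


Key step: x = (-5/7) and k + 2/3 divides numerator and denominator alike; C = -12/5, x = -5/7 after cancelling.
Term ratio: r(k) = (-5/7) * (k+1) (k+1) / [(k+2) (k+1)] - rational in k, leading ratio (-5/7); with t_0 = -12/5, classification follows.

The series (x = -5/7) is 2F1: upper {1, 1}, lower {2}, prefactor -12/5. Verdict at x = -5/7: the logarithmic series (I6) matches (the logarithm: parameters (1,1;2), x = -5/7). Sum: (-84/25) * ln(12/7).


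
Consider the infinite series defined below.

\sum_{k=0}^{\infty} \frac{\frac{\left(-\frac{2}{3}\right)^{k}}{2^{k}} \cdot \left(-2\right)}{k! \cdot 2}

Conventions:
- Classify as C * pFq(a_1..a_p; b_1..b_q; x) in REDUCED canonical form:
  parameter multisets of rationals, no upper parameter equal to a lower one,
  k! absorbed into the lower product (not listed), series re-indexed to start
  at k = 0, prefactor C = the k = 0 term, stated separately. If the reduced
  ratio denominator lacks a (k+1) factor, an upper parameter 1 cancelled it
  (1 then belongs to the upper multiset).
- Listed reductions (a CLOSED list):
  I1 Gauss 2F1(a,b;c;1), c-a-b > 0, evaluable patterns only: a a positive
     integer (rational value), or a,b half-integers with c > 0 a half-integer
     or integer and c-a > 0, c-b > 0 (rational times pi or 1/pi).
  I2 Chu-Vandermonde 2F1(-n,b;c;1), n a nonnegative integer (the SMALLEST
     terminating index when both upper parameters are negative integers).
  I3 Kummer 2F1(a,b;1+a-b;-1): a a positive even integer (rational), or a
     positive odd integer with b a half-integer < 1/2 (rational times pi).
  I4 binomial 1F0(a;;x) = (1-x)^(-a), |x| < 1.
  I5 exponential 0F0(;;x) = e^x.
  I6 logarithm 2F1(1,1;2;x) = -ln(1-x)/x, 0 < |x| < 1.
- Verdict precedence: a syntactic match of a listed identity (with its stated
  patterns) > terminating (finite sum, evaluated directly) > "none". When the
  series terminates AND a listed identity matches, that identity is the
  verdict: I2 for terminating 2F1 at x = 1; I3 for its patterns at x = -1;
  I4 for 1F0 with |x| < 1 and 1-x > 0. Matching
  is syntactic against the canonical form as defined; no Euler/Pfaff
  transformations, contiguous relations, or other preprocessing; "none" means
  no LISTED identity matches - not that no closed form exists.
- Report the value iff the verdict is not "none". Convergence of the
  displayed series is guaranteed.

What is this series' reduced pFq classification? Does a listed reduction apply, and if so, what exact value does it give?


Canonical form: C = -1 times 0F0 with upper {-}, lower {-}, x = -\frac{1}{3}. Verdict at x = -\frac{1}{3}: the I5 exponential reduction matches (the 0F0 exponential series at x = -\frac{1}{3}). Exact value: \left(-1\right) \cdot e^{-\frac{1}{3}}.

Key step: from the first term -1: the two k-th powers (C = -1, x = -1/3) combine into one argument.
Ratio: r(k) = -\frac{1}{3} * 1 / [(k+1)] - rational in k. x = -\frac{1}{3}; t_0 = -1; negate the roots.


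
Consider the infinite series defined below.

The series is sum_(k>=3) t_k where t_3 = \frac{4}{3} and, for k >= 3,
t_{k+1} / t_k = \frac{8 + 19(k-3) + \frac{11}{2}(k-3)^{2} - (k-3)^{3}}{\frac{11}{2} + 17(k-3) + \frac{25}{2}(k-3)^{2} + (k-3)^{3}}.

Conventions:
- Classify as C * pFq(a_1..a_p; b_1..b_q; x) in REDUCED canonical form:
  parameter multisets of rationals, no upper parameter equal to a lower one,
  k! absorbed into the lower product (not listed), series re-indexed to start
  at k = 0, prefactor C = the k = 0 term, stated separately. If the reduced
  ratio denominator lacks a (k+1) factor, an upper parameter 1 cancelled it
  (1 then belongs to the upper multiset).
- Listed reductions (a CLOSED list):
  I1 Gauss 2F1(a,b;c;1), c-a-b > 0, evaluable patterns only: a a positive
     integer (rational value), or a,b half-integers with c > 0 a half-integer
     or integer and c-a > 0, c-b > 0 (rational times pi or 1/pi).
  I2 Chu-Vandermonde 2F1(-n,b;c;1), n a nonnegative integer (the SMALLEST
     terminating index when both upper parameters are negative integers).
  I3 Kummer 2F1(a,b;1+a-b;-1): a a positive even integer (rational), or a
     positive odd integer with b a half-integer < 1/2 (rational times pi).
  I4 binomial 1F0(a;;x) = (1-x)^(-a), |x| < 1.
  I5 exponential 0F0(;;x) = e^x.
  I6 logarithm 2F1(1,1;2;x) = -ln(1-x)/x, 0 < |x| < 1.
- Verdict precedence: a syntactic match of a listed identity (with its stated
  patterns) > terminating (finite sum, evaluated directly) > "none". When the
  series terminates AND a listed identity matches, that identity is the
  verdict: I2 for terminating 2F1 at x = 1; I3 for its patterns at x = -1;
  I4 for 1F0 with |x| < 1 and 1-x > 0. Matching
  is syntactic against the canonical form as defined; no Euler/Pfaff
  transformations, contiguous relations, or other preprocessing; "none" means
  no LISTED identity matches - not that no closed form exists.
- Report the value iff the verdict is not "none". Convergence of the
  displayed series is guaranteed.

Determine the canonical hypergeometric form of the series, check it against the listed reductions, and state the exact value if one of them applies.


Prefactor \frac{4}{3}, argument -1: 2F1 with upper {-8, 2} over lower {11}. Verdict (x = -1): Kummer (I3) applies (x = -1; c = 11 equals 1+a-b for upper {-8, 2}: listed pattern). Hence: \frac{20}{3}.

Structural cue: x = -1 and factor the ratio over Q (C = 4/3, x = -1): negated roots = parameters.
Term ratio: r(k) = -1 * (k-8) (k+2) / [(k+11) (k+1)] - rational in k. x = -1; t_0 = \frac{4}{3}; negate the roots.


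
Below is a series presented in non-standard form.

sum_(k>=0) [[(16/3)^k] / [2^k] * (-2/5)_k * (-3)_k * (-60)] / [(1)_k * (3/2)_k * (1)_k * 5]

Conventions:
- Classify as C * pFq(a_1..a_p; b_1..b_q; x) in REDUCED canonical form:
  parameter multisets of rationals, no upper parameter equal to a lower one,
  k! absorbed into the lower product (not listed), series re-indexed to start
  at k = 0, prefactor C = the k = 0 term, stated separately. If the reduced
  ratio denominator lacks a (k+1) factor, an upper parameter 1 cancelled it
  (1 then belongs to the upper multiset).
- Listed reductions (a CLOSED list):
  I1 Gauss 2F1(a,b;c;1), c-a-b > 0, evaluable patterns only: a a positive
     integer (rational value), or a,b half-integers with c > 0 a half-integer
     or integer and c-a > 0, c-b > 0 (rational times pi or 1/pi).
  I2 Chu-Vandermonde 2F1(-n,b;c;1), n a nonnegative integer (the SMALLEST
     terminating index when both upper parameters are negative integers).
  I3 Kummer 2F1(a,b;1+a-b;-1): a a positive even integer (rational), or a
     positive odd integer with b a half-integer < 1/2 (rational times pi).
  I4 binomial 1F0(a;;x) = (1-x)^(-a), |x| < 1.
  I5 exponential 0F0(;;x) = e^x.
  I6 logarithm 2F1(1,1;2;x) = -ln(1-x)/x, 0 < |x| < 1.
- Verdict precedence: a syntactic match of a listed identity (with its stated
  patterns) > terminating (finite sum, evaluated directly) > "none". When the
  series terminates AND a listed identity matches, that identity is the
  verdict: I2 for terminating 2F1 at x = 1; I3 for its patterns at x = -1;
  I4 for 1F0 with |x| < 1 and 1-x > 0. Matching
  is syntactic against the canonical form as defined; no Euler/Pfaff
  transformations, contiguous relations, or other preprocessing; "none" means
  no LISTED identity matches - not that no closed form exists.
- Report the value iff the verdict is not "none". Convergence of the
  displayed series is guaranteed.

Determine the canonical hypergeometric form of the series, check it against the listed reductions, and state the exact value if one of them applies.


At argument 8/3: a 2F2 with upper {-3, -2/5}, lower {1, 3/2}, scaled by C = -12. Verdict: terminating. (-3)_k vanishes past k = 3, leaving a 4-term sum, computed directly. Its exact value is -3604892/118125.

The tell: t_0 = -12 here, and the two k-th powers (C = -12, x = 8/3) combine into one argument.
Ratio: r(k) = (8/3) * (k-3) (k-2/5) / [(k+1) (k+3/2) (k+1)] - rational in k. x = (8/3); t_0 = -12; negate the roots.


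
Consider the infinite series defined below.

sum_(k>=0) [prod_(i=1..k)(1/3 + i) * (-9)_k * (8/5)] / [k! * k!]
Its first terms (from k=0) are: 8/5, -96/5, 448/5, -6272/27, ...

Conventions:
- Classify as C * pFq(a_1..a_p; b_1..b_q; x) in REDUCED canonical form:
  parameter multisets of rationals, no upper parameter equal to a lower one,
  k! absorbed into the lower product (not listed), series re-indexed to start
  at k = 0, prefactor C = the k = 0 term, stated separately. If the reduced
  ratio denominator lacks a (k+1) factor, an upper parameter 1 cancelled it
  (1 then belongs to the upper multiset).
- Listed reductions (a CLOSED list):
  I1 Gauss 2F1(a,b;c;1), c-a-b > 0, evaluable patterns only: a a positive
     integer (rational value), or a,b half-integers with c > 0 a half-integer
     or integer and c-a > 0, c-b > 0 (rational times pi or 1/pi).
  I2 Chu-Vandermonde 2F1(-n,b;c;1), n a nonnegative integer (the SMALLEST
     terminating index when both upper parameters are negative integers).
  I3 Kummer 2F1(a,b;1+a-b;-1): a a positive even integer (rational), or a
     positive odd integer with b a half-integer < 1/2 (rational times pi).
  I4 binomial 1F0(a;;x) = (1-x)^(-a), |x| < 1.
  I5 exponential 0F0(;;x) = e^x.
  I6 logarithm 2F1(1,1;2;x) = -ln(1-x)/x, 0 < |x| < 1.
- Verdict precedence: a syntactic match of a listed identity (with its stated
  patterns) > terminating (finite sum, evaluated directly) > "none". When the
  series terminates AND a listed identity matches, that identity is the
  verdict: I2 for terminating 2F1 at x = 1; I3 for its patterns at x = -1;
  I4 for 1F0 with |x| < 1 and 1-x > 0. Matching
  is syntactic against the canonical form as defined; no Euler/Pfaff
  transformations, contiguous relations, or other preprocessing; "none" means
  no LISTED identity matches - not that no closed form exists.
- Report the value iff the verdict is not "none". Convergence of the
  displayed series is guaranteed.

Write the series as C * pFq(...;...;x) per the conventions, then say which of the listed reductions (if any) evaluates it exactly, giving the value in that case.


This is 8/5 * 2F1(-9, 4/3; 1; 1) in reduced canonical form. Verdict: the Chu-Vandermonde identity I2 matches (terminating 2F1 at x = 1 with n = 9, b = 4/3, c = 1). Hence: -34408/1594323.

First insight: t_0 = 8/5 here, and the running product (C = 8/5, x = 1) telescopes to a rising factorial.
Adjacent-term ratio: r(k) = 1 * (k-9) (k+4/3) / [(k+1) (k+1)] - rational in k, leading ratio 1; with t_0 = 8/5, classification follows.


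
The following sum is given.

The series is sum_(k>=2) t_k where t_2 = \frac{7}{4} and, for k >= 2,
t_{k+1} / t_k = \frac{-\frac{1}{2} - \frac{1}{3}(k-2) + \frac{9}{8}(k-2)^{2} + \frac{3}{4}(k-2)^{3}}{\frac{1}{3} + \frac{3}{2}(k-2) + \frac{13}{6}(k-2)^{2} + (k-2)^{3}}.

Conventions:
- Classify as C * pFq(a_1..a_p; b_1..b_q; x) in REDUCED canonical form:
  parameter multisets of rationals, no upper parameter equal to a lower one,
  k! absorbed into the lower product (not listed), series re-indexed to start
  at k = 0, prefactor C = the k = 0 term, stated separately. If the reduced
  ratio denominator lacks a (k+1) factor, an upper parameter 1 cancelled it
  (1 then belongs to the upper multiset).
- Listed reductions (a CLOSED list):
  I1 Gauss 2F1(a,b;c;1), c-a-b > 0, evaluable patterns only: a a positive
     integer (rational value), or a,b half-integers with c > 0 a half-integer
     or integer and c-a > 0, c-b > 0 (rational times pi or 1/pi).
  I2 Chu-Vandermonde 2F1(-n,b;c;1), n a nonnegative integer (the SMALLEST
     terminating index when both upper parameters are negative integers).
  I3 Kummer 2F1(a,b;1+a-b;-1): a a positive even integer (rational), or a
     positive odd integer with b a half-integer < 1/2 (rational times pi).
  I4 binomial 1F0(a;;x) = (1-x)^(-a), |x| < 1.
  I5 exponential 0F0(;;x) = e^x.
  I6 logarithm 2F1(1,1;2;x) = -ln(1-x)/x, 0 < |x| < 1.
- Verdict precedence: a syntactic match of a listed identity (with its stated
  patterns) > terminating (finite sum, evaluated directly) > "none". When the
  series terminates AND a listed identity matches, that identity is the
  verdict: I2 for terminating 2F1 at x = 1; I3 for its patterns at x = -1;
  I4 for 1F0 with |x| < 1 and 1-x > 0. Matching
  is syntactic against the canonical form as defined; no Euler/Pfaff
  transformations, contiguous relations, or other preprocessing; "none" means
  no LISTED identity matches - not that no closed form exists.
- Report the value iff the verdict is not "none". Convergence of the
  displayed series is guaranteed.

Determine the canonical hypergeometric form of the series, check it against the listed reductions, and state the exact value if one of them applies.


First insight: x = \frac{3}{4} and cancel k + 2/3 from the displayed ratio first; then C = 7/4.
Consecutive-term ratio: r(k) = \frac{3}{4} * (k-\frac{2}{3}) (k+\frac{3}{2}) / [(k+\frac{1}{2}) (k+1)] - rational in k. x = \frac{3}{4}; t_0 = \frac{7}{4}; negate the roots.

Canonical form: C = \frac{7}{4} times 2F1 with upper {-\frac{2}{3}, \frac{3}{2}}, lower {\frac{1}{2}}, x = \frac{3}{4}. Verdict: none - this 2F1 at x = \frac{3}{4} matches no listed pattern, and upper {-\frac{2}{3}, \frac{3}{2}} holds no stopper.


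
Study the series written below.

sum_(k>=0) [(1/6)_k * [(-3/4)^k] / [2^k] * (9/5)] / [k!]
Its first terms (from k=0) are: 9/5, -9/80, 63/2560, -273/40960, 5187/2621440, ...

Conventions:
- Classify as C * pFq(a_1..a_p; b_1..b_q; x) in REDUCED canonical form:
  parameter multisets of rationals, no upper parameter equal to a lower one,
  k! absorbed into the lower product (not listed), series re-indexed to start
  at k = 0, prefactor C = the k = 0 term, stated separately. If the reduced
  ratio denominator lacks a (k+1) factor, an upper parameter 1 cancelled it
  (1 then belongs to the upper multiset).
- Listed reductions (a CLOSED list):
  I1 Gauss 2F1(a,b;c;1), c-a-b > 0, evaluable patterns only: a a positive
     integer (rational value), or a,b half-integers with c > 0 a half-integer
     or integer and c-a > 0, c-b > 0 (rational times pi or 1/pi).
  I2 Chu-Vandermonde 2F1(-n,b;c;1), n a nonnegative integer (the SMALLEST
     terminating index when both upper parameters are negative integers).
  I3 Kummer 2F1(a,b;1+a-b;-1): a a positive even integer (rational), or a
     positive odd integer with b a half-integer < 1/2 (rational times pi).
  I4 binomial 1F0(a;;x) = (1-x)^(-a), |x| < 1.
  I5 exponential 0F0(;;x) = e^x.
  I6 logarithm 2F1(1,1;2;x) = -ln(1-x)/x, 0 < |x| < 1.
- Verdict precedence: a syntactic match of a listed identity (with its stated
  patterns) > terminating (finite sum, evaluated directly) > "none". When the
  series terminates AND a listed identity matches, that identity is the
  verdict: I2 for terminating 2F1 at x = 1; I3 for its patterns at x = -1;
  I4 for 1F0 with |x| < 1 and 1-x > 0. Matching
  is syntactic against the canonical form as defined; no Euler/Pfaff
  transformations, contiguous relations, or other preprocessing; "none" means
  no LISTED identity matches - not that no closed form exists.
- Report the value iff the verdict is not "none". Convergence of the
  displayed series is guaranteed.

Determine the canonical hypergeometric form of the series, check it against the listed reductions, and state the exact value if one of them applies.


Classification (C = 9/5): 1F0 with upper {1/6}, lower {-}, argument x = -3/8. Verdict (x = -3/8): the I4 binomial reduction applies (the 1F0 binomial series: exponent -1/6, x = -3/8). Exact value: (9/5) * (11/8)^(-1/6).

Key step: t_0 being 9/5, the two k-th powers (C = 9/5) combine into one argument.
Term ratio: r(k) = (-3/8) * (k+1/6) / [(k+1)] - rational in k. x = (-3/8); t_0 = 9/5; negate the roots.


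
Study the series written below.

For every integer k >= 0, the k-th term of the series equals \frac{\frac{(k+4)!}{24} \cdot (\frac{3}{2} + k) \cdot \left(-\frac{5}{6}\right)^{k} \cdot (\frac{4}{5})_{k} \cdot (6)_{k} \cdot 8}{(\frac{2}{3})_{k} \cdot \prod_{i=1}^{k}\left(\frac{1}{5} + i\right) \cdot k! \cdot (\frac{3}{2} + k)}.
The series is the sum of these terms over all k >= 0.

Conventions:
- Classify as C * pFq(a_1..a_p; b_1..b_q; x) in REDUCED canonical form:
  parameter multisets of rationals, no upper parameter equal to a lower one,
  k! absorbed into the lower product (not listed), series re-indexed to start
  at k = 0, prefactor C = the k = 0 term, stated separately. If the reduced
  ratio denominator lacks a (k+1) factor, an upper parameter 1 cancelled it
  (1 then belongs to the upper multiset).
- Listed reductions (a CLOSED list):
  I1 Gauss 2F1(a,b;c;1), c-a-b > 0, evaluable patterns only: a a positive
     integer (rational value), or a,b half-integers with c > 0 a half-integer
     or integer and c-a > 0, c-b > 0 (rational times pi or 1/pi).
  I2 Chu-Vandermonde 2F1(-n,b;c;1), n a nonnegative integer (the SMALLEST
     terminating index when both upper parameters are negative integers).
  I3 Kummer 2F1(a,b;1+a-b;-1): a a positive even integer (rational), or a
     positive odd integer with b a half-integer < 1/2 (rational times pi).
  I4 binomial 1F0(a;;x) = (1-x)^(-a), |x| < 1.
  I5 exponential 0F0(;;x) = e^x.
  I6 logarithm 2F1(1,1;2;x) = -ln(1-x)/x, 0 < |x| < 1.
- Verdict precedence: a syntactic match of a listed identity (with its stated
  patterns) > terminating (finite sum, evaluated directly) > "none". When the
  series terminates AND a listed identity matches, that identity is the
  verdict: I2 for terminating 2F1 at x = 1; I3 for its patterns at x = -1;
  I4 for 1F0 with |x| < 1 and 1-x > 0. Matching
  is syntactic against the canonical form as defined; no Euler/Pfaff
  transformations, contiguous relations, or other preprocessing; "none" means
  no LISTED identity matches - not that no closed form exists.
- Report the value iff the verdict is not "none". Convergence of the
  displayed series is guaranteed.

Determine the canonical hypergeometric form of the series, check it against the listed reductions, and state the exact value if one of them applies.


Canonical form: C = 8 times 3F2 with upper {\frac{4}{5}, 5, 6}, lower {\frac{2}{3}, \frac{6}{5}}, x = -\frac{5}{6}. Verdict: none - at argument -\frac{5}{6} the multisets {\frac{4}{5}, 5, 6} ; {\frac{2}{3}, \frac{6}{5}} match no listed identity.

First insight: with t_0 = 8, the factorial ratio (C = 8) (k+a-1)!/(a-1)! is a rising factorial (a)_k.
Step ratio: r(k) = -\frac{5}{6} * (k+\frac{4}{5}) (k+5) (k+6) / [(k+\frac{2}{3}) (k+\frac{6}{5}) (k+1)] ; factor over Q: parameters, x = -\frac{5}{6}, and C = 8.


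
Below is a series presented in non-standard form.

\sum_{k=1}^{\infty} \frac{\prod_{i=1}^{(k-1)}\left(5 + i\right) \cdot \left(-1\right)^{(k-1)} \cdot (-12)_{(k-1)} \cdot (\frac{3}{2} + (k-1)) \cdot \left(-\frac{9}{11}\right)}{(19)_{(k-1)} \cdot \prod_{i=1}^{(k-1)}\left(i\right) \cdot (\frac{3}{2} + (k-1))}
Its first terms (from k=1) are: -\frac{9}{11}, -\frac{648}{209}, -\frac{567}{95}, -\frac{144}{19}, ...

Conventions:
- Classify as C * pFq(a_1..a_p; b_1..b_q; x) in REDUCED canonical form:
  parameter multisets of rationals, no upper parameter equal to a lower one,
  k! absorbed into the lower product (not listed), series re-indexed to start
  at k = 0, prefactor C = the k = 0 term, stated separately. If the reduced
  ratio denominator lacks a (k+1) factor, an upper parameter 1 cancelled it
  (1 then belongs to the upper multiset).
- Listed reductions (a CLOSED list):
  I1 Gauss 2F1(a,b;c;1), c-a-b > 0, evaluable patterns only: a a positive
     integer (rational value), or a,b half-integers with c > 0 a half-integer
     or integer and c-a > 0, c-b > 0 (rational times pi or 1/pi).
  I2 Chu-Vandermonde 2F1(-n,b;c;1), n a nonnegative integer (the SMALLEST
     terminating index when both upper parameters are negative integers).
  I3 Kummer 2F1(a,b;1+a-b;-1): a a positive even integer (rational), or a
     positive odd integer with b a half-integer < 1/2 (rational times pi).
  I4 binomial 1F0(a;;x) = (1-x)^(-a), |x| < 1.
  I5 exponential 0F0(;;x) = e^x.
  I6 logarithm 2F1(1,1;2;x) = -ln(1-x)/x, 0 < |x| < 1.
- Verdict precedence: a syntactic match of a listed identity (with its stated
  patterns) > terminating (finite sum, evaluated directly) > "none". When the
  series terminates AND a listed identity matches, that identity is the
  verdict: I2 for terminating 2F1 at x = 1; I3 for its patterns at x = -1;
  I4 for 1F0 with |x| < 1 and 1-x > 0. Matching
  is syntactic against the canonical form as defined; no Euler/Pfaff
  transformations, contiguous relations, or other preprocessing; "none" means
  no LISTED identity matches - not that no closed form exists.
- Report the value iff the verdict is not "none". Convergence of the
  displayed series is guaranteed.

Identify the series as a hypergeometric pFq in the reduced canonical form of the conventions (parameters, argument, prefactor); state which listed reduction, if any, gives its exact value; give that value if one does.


The tell: x = -1 and k + 3/2 divides numerator and denominator alike; C = -9/11 after cancelling.
Term ratio: r(k) = -1 * (k-12) (k+6) / [(k+19) (k+1)] ; factor over Q: parameters, x = -1, and C = -\frac{9}{11}.

Reduced: x = -1, 2F1, upper = {-12, 6}, lower = {19}, C = -\frac{9}{11}. Verdict: the Kummer evaluation I3 applies (x = -1; c = 19 equals 1+a-b for upper {-12, 6}: listed pattern). Its exact value is -\frac{1836}{55}.


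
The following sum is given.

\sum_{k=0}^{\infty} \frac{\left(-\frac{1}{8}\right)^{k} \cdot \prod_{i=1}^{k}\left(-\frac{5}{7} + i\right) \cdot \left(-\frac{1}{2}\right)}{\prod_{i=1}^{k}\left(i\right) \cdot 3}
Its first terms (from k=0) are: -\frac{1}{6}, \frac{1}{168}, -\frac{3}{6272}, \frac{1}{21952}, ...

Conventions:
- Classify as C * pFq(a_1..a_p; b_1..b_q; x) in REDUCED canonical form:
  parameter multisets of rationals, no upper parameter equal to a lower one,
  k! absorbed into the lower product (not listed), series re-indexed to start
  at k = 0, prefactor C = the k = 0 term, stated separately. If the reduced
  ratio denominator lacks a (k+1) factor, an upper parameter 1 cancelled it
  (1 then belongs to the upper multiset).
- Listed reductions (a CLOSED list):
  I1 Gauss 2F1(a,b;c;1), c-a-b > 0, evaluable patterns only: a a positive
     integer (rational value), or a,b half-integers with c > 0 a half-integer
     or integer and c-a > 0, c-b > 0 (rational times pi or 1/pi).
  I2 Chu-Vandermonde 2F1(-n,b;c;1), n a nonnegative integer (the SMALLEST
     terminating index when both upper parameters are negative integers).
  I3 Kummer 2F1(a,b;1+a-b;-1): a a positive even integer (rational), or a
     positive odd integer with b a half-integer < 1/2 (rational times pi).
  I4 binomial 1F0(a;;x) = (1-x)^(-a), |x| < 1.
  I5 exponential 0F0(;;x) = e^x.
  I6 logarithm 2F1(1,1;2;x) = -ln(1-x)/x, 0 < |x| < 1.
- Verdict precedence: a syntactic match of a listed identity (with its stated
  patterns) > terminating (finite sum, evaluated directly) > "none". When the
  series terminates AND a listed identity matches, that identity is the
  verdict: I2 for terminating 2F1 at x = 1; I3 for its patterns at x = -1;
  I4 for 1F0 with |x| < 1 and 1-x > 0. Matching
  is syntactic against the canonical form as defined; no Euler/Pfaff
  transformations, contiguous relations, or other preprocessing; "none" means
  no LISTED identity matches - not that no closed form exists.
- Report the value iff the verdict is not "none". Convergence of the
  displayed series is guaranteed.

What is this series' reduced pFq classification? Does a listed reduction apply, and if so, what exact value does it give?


Reduced: x = -\frac{1}{8}, 1F0, upper = {\frac{2}{7}}, lower = {-}, C = -\frac{1}{6}. Verdict (x = -\frac{1}{8}): binomial (I4) applies (the 1F0 binomial series: exponent -2/7, x = -\frac{1}{8}). Exact value: \left(-\frac{1}{6}\right) \cdot \left(\frac{9}{8}\right)^{-\frac{2}{7}}.

Key observation: t_0 = -\frac{1}{6} here, and the constant factors (C = -1/6, x = -1/8) combine into one prefactor.
Ratio: r(k) = -\frac{1}{8} * (k+\frac{2}{7}) / [(k+1)] - poly over poly, x = -\frac{1}{8} from leading terms; C = -\frac{1}{6} at k = 0.


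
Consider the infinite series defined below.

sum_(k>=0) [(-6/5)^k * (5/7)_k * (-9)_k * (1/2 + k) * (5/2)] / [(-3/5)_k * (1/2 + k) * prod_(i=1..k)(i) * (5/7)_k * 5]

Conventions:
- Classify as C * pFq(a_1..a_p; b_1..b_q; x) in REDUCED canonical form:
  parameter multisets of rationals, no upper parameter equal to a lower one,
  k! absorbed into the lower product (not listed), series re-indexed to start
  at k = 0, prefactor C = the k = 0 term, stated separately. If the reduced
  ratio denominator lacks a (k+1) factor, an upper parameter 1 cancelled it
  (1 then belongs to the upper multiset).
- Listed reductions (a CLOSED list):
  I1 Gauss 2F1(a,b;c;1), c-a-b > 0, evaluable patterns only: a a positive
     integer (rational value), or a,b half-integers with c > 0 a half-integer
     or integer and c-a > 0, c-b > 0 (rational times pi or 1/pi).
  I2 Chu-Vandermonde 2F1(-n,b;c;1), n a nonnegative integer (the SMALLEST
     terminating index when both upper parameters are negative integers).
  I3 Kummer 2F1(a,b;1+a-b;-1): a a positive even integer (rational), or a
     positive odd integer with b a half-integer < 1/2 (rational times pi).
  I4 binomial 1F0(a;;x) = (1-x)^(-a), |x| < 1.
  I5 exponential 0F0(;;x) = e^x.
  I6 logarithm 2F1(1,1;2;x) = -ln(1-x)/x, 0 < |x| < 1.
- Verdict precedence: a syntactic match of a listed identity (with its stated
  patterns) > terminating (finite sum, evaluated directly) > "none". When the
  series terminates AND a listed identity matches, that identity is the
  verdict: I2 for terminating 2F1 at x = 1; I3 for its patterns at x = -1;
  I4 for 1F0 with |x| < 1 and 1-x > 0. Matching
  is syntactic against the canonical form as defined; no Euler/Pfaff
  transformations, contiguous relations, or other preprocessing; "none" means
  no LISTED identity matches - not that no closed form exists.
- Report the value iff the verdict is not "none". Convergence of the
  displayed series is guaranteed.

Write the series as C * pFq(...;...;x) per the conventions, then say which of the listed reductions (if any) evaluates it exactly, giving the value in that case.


This is 1/2 * 1F1(-9; -3/5; -6/5) in reduced canonical form. Verdict: terminating - no listed pattern fits, but -9 in the upper list cuts the series at k = 9; direct evaluation. Hence: -109092331/193732.

Key observation: with t_0 = 1/2, the parameter 5/7 appears in both the upper and lower lists and cancels (alongside the other common factor).
Term ratio: r(k) = (-6/5) * (k-9) / [(k-3/5) (k+1)] ; factor over Q: parameters, x = (-6/5), and C = 1/2.


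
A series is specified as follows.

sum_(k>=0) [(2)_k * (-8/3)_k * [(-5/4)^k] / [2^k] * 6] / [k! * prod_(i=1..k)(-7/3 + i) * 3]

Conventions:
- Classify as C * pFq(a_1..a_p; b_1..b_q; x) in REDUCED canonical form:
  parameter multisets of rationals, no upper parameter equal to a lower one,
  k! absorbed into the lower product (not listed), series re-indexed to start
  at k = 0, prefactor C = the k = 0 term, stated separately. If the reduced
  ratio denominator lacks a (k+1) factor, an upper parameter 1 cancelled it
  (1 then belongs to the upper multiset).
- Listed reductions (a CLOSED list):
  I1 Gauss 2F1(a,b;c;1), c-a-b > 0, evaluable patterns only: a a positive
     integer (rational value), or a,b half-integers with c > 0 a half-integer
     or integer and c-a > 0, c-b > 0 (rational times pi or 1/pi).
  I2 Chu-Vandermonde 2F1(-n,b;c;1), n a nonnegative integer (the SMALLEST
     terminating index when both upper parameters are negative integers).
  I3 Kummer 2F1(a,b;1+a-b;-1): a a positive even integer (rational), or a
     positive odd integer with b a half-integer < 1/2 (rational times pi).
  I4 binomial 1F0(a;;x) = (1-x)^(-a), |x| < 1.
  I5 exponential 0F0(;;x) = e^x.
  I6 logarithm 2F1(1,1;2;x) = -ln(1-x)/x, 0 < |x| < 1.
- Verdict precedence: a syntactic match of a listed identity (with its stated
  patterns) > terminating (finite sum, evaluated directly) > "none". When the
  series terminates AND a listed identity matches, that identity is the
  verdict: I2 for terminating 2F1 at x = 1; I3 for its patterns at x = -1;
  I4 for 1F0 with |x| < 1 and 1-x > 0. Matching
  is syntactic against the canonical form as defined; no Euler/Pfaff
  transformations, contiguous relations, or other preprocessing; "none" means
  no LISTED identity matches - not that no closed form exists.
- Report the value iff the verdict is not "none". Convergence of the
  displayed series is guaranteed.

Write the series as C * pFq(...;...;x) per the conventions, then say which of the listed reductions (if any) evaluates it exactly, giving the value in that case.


With C = 2: the canonical form is 2F1(-8/3, 2; -4/3; -5/8). Verdict: no listed reduction: x = -5/8 and upper {-8/3, 2} fail every I1-I6 pattern.

Key observation: t_0 being 2, the two k-th powers (C = 2, x = -5/8) combine into one argument.
Term ratio: r(k) = (-5/8) * (k-8/3) (k+2) / [(k-4/3) (k+1)] ; factor over Q: parameters, x = (-5/8), and C = 2.


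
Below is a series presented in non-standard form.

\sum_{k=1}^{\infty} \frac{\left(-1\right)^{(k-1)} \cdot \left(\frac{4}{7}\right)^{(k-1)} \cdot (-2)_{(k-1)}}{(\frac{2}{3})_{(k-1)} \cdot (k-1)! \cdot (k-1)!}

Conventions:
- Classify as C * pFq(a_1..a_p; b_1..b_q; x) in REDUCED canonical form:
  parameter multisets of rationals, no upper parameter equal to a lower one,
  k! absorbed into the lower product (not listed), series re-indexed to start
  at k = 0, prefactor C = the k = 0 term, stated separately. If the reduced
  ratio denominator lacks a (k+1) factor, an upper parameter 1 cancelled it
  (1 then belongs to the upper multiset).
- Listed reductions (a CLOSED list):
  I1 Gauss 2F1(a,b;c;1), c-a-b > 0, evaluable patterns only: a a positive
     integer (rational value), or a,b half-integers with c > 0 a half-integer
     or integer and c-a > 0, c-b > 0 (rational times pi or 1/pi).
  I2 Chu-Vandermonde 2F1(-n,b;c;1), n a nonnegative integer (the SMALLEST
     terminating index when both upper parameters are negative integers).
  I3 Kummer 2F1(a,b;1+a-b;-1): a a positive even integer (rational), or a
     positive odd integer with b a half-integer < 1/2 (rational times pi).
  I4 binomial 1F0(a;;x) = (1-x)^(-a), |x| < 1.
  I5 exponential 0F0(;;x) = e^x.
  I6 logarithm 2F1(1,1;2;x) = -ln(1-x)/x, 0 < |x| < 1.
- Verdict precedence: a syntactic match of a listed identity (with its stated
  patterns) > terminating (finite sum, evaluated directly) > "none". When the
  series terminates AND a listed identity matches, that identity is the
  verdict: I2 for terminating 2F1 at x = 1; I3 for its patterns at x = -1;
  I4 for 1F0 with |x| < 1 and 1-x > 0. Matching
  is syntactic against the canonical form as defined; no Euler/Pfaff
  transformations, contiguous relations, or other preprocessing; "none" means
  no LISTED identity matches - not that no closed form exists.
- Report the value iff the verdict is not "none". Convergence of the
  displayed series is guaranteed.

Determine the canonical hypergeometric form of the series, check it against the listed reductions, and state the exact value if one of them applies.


Canonical form: C = 1 times 1F2 with upper {-2}, lower {\frac{2}{3}, 1}, x = -\frac{4}{7}. Verdict: terminating - the sum ends at index 2 because -2 is a negative integer; exact evaluation follows. Value: \frac{701}{245}.

Structural cue: t_0 = 1 here, and the denominator's factorial ratio (C = 1, x = -4/7) is a lower Pochhammer.
Consecutive-term ratio: r(k) = -\frac{4}{7} * (k-2) / [(k+\frac{2}{3}) (k+1) (k+1)] - rational in k. x = -\frac{4}{7}; t_0 = 1; negate the roots.
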